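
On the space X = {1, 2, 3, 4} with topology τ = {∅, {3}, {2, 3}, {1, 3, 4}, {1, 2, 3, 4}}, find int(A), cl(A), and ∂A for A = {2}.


int(A) = ∅, cl(A) = {2}, ∂A = {2}.

Closed sets in (X, τ) are complements of opens:
  closed(X, τ) = {∅, {2}, {1, 4}, {1, 2, 4}, {1, 2, 3, 4}}.
int(A) = ⋃ {U ∈ τ : U ⊆ A}. Opens contained in A: ∅.
Taking the union of these: int(A) = ∅.
cl(A) = ⋂ {C closed : A ⊆ C}. Closed sets containing A: {2}, {1, 2, 4}, {1, 2, 3, 4}.
Intersecting these: cl(A) = {2}.
∂A = cl(A) ∖ int(A) = {2} ∖ ∅ = {2}.


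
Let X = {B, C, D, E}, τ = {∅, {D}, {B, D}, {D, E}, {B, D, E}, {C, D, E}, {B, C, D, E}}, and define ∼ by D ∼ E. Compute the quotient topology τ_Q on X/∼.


X/∼ = {[B], [C], [D=E]}; |τ_Q| = 5.

Equivalence classes: [B], [C], [D=E].
Quotient map π: X → X/∼ sends B ↦ [B], C ↦ [C], D ↦ [D=E], E ↦ [D=E].
For each subset V ⊆ X/∼, compute π^{-1}(V) ⊆ X and check whether π^{-1}(V) ∈ τ. V is open in τ_Q iff π^{-1}(V) ∈ τ.
  V = {}: π^{-1}(V) = ∅ ∈ τ ✓.
  V = {[B]}: π^{-1}(V) = {B} ∉ τ ✗.
  V = {[C]}: π^{-1}(V) = {C} ∉ τ ✗.
  V = {[B], [C]}: π^{-1}(V) = {B, C} ∉ τ ✗.
  V = {[D=E]}: π^{-1}(V) = {D, E} ∈ τ ✓.
  V = {[B], [D=E]}: π^{-1}(V) = {B, D, E} ∈ τ ✓.
  V = {[C], [D=E]}: π^{-1}(V) = {C, D, E} ∈ τ ✓.
  V = {[B], [C], [D=E]}: π^{-1}(V) = {B, C, D, E} ∈ τ ✓.
Open sets in the quotient: τ_Q = {{}, {[D=E]}, {[B], [D=E]}, {[C], [D=E]}, {[B], [C], [D=E]}} (5 elements).


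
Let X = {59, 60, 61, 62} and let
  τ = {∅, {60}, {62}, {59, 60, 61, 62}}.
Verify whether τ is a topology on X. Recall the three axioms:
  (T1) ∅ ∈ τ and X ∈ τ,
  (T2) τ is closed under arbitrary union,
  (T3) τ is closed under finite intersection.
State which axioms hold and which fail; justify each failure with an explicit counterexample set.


τ is NOT a topology on X.

Axiom (T1): ∅ ∈ τ? Yes; X ∈ τ? Yes.
Axiom (T2/T3): check pairwise unions and intersections of members of τ.
Counterexample for (T2): {60} ∪ {62} = {60, 62} ∉ τ. Therefore τ is NOT a topology.


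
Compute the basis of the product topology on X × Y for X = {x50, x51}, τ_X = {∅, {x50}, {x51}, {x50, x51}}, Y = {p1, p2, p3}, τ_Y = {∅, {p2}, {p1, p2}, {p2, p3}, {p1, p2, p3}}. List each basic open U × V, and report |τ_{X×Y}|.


Basis B = {∅ × ∅, {x50} × {p2}, {x51} × {p2}, {x50} × {p1, p2}, {x50} × {p2, p3}, {x50, x51} × {p2}, {x51} × {p1, p2}, {x51} × {p2, p3}, {x50} × {p1, p2, p3}, {x51} × {p1, p2, p3}, {x50, x51} × {p1, p2}, {x50, x51} × {p2, p3}, {x50, x51} × {p1, p2, p3}}; |τ_{X×Y}| = 25.

Enumerate products U × V with U ∈ τ_X, V ∈ τ_Y (deduplicated):
  ∅ × ∅ = {} (∅)
  {x50} × {p2} = {(x50,p2)}
  {x51} × {p2} = {(x51,p2)}
  {x50} × {p1, p2} = {(x50,p1), (x50,p2)}
  {x50} × {p2, p3} = {(x50,p2), (x50,p3)}
  {x50, x51} × {p2} = {(x50,p2), (x51,p2)}
  {x51} × {p1, p2} = {(x51,p1), (x51,p2)}
  {x51} × {p2, p3} = {(x51,p2), (x51,p3)}
  {x50} × {p1, p2, p3} = {(x50,p1), (x50,p2), (x50,p3)}
  {x51} × {p1, p2, p3} = {(x51,p1), (x51,p2), (x51,p3)}
  {x50, x51} × {p1, p2} = {(x50,p1), (x50,p2), (x51,p1), (x51,p2)}
  {x50, x51} × {p2, p3} = {(x50,p2), (x50,p3), (x51,p2), (x51,p3)}
  {x50, x51} × {p1, p2, p3} = {(x50,p1), (x50,p2), (x50,p3), (x51,p1), (x51,p2), (x51,p3)}
These 13 distinct sets form the basis B.
Close under arbitrary unions to get τ_{X×Y}; counting gives |τ_{X×Y}| = 25.


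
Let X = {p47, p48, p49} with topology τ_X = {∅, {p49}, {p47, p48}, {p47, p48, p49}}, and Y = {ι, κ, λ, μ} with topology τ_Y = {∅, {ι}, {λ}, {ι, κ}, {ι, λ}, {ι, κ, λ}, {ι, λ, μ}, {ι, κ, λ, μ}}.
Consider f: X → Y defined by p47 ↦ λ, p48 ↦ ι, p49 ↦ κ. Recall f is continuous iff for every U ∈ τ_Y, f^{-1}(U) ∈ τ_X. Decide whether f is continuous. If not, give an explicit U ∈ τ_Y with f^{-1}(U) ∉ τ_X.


f is NOT continuous.

Compute f^{-1}(U) for each U ∈ τ_Y:
  U = ∅: f^{-1}(U) = ∅ ∈ τ_X ✓.
  U = {ι}: f^{-1}(U) = {p48} ∉ τ_X ✗.
  U = {λ}: f^{-1}(U) = {p47} ∉ τ_X ✗.
  U = {ι, κ}: f^{-1}(U) = {p48, p49} ∉ τ_X ✗.
  U = {ι, λ}: f^{-1}(U) = {p47, p48} ∈ τ_X ✓.
  U = {ι, κ, λ}: f^{-1}(U) = {p47, p48, p49} ∈ τ_X ✓.
  U = {ι, λ, μ}: f^{-1}(U) = {p47, p48} ∈ τ_X ✓.
  U = {ι, κ, λ, μ}: f^{-1}(U) = {p47, p48, p49} ∈ τ_X ✓.
Found U = {ι} with f^{-1}(U) = {p48} not in τ_X. Therefore f is NOT continuous.


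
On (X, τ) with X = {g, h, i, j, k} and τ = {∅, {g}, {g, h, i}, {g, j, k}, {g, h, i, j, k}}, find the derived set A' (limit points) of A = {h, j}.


A' = {i, k}

For each x ∈ X, list the open sets U ∈ τ with x ∈ U, then check whether U ∩ (A ∖ {x}) ≠ ∅ for every such U.
  x = g: open {g} ∋ x has {g} ∩ (A ∖ {g}) = ∅, so x is NOT a limit point.
  x = h: open {g, h, i} ∋ x has {g, h, i} ∩ (A ∖ {h}) = ∅, so x is NOT a limit point.
  x = i: opens ∋ x are {g, h, i}, {g, h, i, j, k}; each meets A ∖ {i}, so x IS a limit point.
  x = j: open {g, j, k} ∋ x has {g, j, k} ∩ (A ∖ {j}) = ∅, so x is NOT a limit point.
  x = k: opens ∋ x are {g, j, k}, {g, h, i, j, k}; each meets A ∖ {k}, so x IS a limit point.
Collecting: A' = {i, k}.


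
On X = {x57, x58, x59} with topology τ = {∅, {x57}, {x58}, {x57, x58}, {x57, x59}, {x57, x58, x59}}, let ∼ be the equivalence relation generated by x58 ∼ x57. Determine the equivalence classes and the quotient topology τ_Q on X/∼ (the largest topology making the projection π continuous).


X/∼ = {[x57=x58], [x59]}; |τ_Q| = 3.

Equivalence classes: [x57=x58], [x59].
Quotient map π: X → X/∼ sends x57 ↦ [x57=x58], x58 ↦ [x57=x58], x59 ↦ [x59].
For each subset V ⊆ X/∼, compute π^{-1}(V) ⊆ X and check whether π^{-1}(V) ∈ τ. V is open in τ_Q iff π^{-1}(V) ∈ τ.
  V = {}: π^{-1}(V) = ∅ ∈ τ ✓.
  V = {[x57=x58]}: π^{-1}(V) = {x57, x58} ∈ τ ✓.
  V = {[x59]}: π^{-1}(V) = {x59} ∉ τ ✗.
  V = {[x57=x58], [x59]}: π^{-1}(V) = {x57, x58, x59} ∈ τ ✓.
Open sets in the quotient: τ_Q = {{}, {[x57=x58]}, {[x57=x58], [x59]}} (3 elements).


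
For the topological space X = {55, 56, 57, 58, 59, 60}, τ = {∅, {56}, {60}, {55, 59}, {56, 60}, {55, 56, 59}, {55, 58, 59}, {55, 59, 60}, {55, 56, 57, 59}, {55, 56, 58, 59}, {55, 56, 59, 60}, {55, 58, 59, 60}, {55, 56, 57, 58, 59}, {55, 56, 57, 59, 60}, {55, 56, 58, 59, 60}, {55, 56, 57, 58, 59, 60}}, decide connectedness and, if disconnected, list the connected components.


(X, τ) is disconnected; components = [{60}, {55, 56, 57, 58, 59}].

Find clopen sets (U ∈ τ with X ∖ U ∈ τ):
  U = ∅, X ∖ U = {55, 56, 57, 58, 59, 60} — both open, so U is clopen.
  U = {60}, X ∖ U = {55, 56, 57, 58, 59} — both open, so U is clopen.
  U = {55, 56, 57, 58, 59}, X ∖ U = {60} — both open, so U is clopen.
  U = {55, 56, 57, 58, 59, 60}, X ∖ U = ∅ — both open, so U is clopen.
Nontrivial clopen(s) exist: e.g. {55, 56, 57, 58, 59}. So (X, τ) is disconnected.
Compute connected components by grouping points that agree on all clopens:
  component: {60}
  component: {55, 56, 57, 58, 59}


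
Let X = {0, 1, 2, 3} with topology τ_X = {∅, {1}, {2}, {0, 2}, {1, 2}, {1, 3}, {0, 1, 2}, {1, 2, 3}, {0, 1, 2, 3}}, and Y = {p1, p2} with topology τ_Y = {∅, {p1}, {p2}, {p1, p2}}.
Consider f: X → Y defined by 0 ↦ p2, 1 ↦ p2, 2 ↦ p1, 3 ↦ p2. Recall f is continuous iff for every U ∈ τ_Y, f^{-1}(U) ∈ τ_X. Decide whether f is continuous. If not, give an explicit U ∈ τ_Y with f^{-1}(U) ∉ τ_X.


f is NOT continuous.

Compute f^{-1}(U) for each U ∈ τ_Y:
  U = ∅: f^{-1}(U) = ∅ ∈ τ_X ✓.
  U = {p1}: f^{-1}(U) = {2} ∈ τ_X ✓.
  U = {p2}: f^{-1}(U) = {0, 1, 3} ∉ τ_X ✗.
  U = {p1, p2}: f^{-1}(U) = {0, 1, 2, 3} ∈ τ_X ✓.
Found U = {p2} with f^{-1}(U) = {0, 1, 3} not in τ_X. Therefore f is NOT continuous.


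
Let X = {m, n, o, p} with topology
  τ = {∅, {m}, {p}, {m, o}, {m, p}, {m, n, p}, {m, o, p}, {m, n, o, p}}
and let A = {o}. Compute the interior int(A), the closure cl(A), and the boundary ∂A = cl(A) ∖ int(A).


int(A) = ∅, cl(A) = {o}, ∂A = {o}.

Closed sets in (X, τ) are complements of opens:
  closed(X, τ) = {∅, {n}, {o}, {n, o}, {n, p}, {m, n, o}, {n, o, p}, {m, n, o, p}}.
int(A) = ⋃ {U ∈ τ : U ⊆ A}. Opens contained in A: ∅.
Taking the union of these: int(A) = ∅.
cl(A) = ⋂ {C closed : A ⊆ C}. Closed sets containing A: {o}, {n, o}, {m, n, o}, {n, o, p}, {m, n, o, p}.
Intersecting these: cl(A) = {o}.
∂A = cl(A) ∖ int(A) = {o} ∖ ∅ = {o}.


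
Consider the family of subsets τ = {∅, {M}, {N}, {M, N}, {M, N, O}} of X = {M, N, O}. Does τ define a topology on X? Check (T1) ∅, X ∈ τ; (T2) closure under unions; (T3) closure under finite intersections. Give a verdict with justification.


τ IS a topology on X.

Axiom (T1): ∅ ∈ τ? Yes; X ∈ τ? Yes.
Axiom (T2/T3): check pairwise unions and intersections of members of τ.
All pairwise intersections and unions checked — each lies in τ. Therefore τ satisfies (T1), (T2), (T3): it IS a topology on X.


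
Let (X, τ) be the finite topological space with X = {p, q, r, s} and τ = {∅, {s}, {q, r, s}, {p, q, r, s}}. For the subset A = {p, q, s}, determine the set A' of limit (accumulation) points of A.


A' = {p, q, r}

For each x ∈ X, list the open sets U ∈ τ with x ∈ U, then check whether U ∩ (A ∖ {x}) ≠ ∅ for every such U.
  x = p: opens ∋ x are {p, q, r, s}; each meets A ∖ {p}, so x IS a limit point.
  x = q: opens ∋ x are {q, r, s}, {p, q, r, s}; each meets A ∖ {q}, so x IS a limit point.
  x = r: opens ∋ x are {q, r, s}, {p, q, r, s}; each meets A ∖ {r}, so x IS a limit point.
  x = s: open {s} ∋ x has {s} ∩ (A ∖ {s}) = ∅, so x is NOT a limit point.
Collecting: A' = {p, q, r}.


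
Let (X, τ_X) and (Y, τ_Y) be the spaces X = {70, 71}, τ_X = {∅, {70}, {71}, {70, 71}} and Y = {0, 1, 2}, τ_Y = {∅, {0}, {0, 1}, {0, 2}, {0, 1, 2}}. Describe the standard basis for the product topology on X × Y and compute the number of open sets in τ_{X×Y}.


Basis B = {∅ × ∅, {70} × {0}, {71} × {0}, {70} × {0, 1}, {70} × {0, 2}, {70, 71} × {0}, {71} × {0, 1}, {71} × {0, 2}, {70} × {0, 1, 2}, {71} × {0, 1, 2}, {70, 71} × {0, 1}, {70, 71} × {0, 2}, {70, 71} × {0, 1, 2}}; |τ_{X×Y}| = 25.

Enumerate products U × V with U ∈ τ_X, V ∈ τ_Y (deduplicated):
  ∅ × ∅ = {} (∅)
  {70} × {0} = {(70,0)}
  {71} × {0} = {(71,0)}
  {70} × {0, 1} = {(70,0), (70,1)}
  {70} × {0, 2} = {(70,0), (70,2)}
  {70, 71} × {0} = {(70,0), (71,0)}
  {71} × {0, 1} = {(71,0), (71,1)}
  {71} × {0, 2} = {(71,0), (71,2)}
  {70} × {0, 1, 2} = {(70,0), (70,1), (70,2)}
  {71} × {0, 1, 2} = {(71,0), (71,1), (71,2)}
  {70, 71} × {0, 1} = {(70,0), (70,1), (71,0), (71,1)}
  {70, 71} × {0, 2} = {(70,0), (70,2), (71,0), (71,2)}
  {70, 71} × {0, 1, 2} = {(70,0), (70,1), (70,2), (71,0), (71,1), (71,2)}
These 13 distinct sets form the basis B.
Close under arbitrary unions to get τ_{X×Y}; counting gives |τ_{X×Y}| = 25.


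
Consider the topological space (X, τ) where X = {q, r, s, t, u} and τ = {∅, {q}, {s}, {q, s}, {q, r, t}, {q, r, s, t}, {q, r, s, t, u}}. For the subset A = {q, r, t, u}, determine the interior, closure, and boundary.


int(A) = {q, r, t}, cl(A) = {q, r, t, u}, ∂A = {u}.

Closed sets in (X, τ) are complements of opens:
  closed(X, τ) = {∅, {u}, {s, u}, {r, t, u}, {q, r, t, u}, {r, s, t, u}, {q, r, s, t, u}}.
int(A) = ⋃ {U ∈ τ : U ⊆ A}. Opens contained in A: ∅, {q}, {q, r, t}.
Taking the union of these: int(A) = {q, r, t}.
cl(A) = ⋂ {C closed : A ⊆ C}. Closed sets containing A: {q, r, t, u}, {q, r, s, t, u}.
Intersecting these: cl(A) = {q, r, t, u}.
∂A = cl(A) ∖ int(A) = {q, r, t, u} ∖ {q, r, t} = {u}.


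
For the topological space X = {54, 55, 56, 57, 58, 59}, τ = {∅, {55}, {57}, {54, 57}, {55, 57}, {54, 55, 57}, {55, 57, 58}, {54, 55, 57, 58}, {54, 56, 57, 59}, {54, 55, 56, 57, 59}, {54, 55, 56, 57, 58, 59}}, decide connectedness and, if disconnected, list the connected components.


(X, τ) is connected.

Find clopen sets (U ∈ τ with X ∖ U ∈ τ):
  U = ∅, X ∖ U = {54, 55, 56, 57, 58, 59} — both open, so U is clopen.
  U = {54, 55, 56, 57, 58, 59}, X ∖ U = ∅ — both open, so U is clopen.
Only trivial clopens (∅ and X) exist, so (X, τ) is connected.
Compute connected components by grouping points that agree on all clopens:
  component: {54, 55, 56, 57, 58, 59}


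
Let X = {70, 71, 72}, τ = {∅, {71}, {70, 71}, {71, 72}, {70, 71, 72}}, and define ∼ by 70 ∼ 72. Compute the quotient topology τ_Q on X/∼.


X/∼ = {[70=72], [71]}; |τ_Q| = 3.

Equivalence classes: [70=72], [71].
Quotient map π: X → X/∼ sends 70 ↦ [70=72], 71 ↦ [71], 72 ↦ [70=72].
For each subset V ⊆ X/∼, compute π^{-1}(V) ⊆ X and check whether π^{-1}(V) ∈ τ. V is open in τ_Q iff π^{-1}(V) ∈ τ.
  V = {}: π^{-1}(V) = ∅ ∈ τ ✓.
  V = {[70=72]}: π^{-1}(V) = {70, 72} ∉ τ ✗.
  V = {[71]}: π^{-1}(V) = {71} ∈ τ ✓.
  V = {[70=72], [71]}: π^{-1}(V) = {70, 71, 72} ∈ τ ✓.
Open sets in the quotient: τ_Q = {{}, {[71]}, {[70=72], [71]}} (3 elements).


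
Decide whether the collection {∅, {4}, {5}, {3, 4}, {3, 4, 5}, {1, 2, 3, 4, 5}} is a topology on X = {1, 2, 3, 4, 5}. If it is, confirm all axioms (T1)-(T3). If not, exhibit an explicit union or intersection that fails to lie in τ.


τ is NOT a topology on X.

Axiom (T1): ∅ ∈ τ? Yes; X ∈ τ? Yes.
Axiom (T2/T3): check pairwise unions and intersections of members of τ.
Counterexample for (T2): {4} ∪ {5} = {4, 5} ∉ τ. Therefore τ is NOT a topology.


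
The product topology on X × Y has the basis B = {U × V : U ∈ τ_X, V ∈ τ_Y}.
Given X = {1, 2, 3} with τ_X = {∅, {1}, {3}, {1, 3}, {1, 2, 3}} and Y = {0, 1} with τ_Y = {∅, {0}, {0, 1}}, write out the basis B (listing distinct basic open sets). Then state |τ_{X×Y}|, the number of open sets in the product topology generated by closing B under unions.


Basis B = {∅ × ∅, {1} × {0}, {3} × {0}, {1} × {0, 1}, {1, 3} × {0}, {3} × {0, 1}, {1, 2, 3} × {0}, {1, 3} × {0, 1}, {1, 2, 3} × {0, 1}}; |τ_{X×Y}| = 14.

Enumerate products U × V with U ∈ τ_X, V ∈ τ_Y (deduplicated):
  ∅ × ∅ = {} (∅)
  {1} × {0} = {(1,0)}
  {3} × {0} = {(3,0)}
  {1} × {0, 1} = {(1,0), (1,1)}
  {1, 3} × {0} = {(1,0), (3,0)}
  {3} × {0, 1} = {(3,0), (3,1)}
  {1, 2, 3} × {0} = {(1,0), (2,0), (3,0)}
  {1, 3} × {0, 1} = {(1,0), (1,1), (3,0), (3,1)}
  {1, 2, 3} × {0, 1} = {(1,0), (1,1), (2,0), (2,1), (3,0), (3,1)}
These 9 distinct sets form the basis B.
Close under arbitrary unions to get τ_{X×Y}; counting gives |τ_{X×Y}| = 14.


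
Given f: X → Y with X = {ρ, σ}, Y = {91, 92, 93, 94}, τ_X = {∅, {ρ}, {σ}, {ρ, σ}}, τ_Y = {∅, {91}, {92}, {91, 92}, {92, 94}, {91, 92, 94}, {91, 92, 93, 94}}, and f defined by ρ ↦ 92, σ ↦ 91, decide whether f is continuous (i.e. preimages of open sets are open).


f IS continuous.

Compute f^{-1}(U) for each U ∈ τ_Y:
  U = ∅: f^{-1}(U) = ∅ ∈ τ_X ✓.
  U = {91}: f^{-1}(U) = {σ} ∈ τ_X ✓.
  U = {92}: f^{-1}(U) = {ρ} ∈ τ_X ✓.
  U = {91, 92}: f^{-1}(U) = {ρ, σ} ∈ τ_X ✓.
  U = {92, 94}: f^{-1}(U) = {ρ} ∈ τ_X ✓.
  U = {91, 92, 94}: f^{-1}(U) = {ρ, σ} ∈ τ_X ✓.
  U = {91, 92, 93, 94}: f^{-1}(U) = {ρ, σ} ∈ τ_X ✓.
Every preimage lies in τ_X, so f IS continuous.


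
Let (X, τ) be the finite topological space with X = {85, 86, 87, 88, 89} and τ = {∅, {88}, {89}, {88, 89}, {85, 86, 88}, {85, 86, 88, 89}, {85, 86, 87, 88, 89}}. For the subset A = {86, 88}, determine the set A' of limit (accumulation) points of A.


A' = {85, 86, 87}

For each x ∈ X, list the open sets U ∈ τ with x ∈ U, then check whether U ∩ (A ∖ {x}) ≠ ∅ for every such U.
  x = 85: opens ∋ x are {85, 86, 88}, {85, 86, 88, 89}, {85, 86, 87, 88, 89}; each meets A ∖ {85}, so x IS a limit point.
  x = 86: opens ∋ x are {85, 86, 88}, {85, 86, 88, 89}, {85, 86, 87, 88, 89}; each meets A ∖ {86}, so x IS a limit point.
  x = 87: opens ∋ x are {85, 86, 87, 88, 89}; each meets A ∖ {87}, so x IS a limit point.
  x = 88: open {88} ∋ x has {88} ∩ (A ∖ {88}) = ∅, so x is NOT a limit point.
  x = 89: open {89} ∋ x has {89} ∩ (A ∖ {89}) = ∅, so x is NOT a limit point.
Collecting: A' = {85, 86, 87}.


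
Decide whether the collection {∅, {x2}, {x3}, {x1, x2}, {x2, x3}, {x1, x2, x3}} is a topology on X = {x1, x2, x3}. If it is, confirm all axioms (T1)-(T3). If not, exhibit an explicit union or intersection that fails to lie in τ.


τ IS a topology on X.

Axiom (T1): ∅ ∈ τ? Yes; X ∈ τ? Yes.
Axiom (T2/T3): check pairwise unions and intersections of members of τ.
All pairwise intersections and unions checked — each lies in τ. Therefore τ satisfies (T1), (T2), (T3): it IS a topology on X.


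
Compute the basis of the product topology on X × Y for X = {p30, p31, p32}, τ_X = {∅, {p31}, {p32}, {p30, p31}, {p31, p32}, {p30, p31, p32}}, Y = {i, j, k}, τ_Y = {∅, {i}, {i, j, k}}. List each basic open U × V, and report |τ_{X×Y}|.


Basis B = {∅ × ∅, {p31} × {i}, {p32} × {i}, {p30, p31} × {i}, {p31, p32} × {i}, {p30, p31, p32} × {i}, {p31} × {i, j, k}, {p32} × {i, j, k}, {p30, p31} × {i, j, k}, {p31, p32} × {i, j, k}, {p30, p31, p32} × {i, j, k}}; |τ_{X×Y}| = 18.

Enumerate products U × V with U ∈ τ_X, V ∈ τ_Y (deduplicated):
  ∅ × ∅ = {} (∅)
  {p31} × {i} = {(p31,i)}
  {p32} × {i} = {(p32,i)}
  {p30, p31} × {i} = {(p30,i), (p31,i)}
  {p31, p32} × {i} = {(p31,i), (p32,i)}
  {p30, p31, p32} × {i} = {(p30,i), (p31,i), (p32,i)}
  {p31} × {i, j, k} = {(p31,i), (p31,j), (p31,k)}
  {p32} × {i, j, k} = {(p32,i), (p32,j), (p32,k)}
  {p30, p31} × {i, j, k} = {(p30,i), (p30,j), (p30,k), (p31,i), (p31,j), (p31,k)}
  {p31, p32} × {i, j, k} = {(p31,i), (p31,j), (p31,k), (p32,i), (p32,j), (p32,k)}
  {p30, p31, p32} × {i, j, k} = {(p30,i), (p30,j), (p30,k), (p31,i), (p31,j), (p31,k), (p32,i), (p32,j), (p32,k)}
These 11 distinct sets form the basis B.
Close under arbitrary unions to get τ_{X×Y}; counting gives |τ_{X×Y}| = 18.


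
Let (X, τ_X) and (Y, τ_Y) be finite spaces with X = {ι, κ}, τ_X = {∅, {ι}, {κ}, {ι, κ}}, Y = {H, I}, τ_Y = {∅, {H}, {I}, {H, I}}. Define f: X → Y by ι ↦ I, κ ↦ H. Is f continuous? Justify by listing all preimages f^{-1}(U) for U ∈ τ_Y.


f IS continuous.

Compute f^{-1}(U) for each U ∈ τ_Y:
  U = ∅: f^{-1}(U) = ∅ ∈ τ_X ✓.
  U = {H}: f^{-1}(U) = {κ} ∈ τ_X ✓.
  U = {I}: f^{-1}(U) = {ι} ∈ τ_X ✓.
  U = {H, I}: f^{-1}(U) = {ι, κ} ∈ τ_X ✓.
Every preimage lies in τ_X, so f IS continuous.


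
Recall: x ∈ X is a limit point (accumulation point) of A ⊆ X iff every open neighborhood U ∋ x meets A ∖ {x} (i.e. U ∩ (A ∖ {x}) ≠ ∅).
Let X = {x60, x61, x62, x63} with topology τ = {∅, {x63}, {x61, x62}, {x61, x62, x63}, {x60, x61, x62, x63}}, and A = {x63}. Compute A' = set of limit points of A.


A' = {x60}

For each x ∈ X, list the open sets U ∈ τ with x ∈ U, then check whether U ∩ (A ∖ {x}) ≠ ∅ for every such U.
  x = x60: opens ∋ x are {x60, x61, x62, x63}; each meets A ∖ {x60}, so x IS a limit point.
  x = x61: open {x61, x62} ∋ x has {x61, x62} ∩ (A ∖ {x61}) = ∅, so x is NOT a limit point.
  x = x62: open {x61, x62} ∋ x has {x61, x62} ∩ (A ∖ {x62}) = ∅, so x is NOT a limit point.
  x = x63: open {x63} ∋ x has {x63} ∩ (A ∖ {x63}) = ∅, so x is NOT a limit point.
Collecting: A' = {x60}.


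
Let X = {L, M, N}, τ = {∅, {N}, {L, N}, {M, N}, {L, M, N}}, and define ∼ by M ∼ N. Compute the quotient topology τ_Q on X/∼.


X/∼ = {[L], [M=N]}; |τ_Q| = 3.

Equivalence classes: [L], [M=N].
Quotient map π: X → X/∼ sends L ↦ [L], M ↦ [M=N], N ↦ [M=N].
For each subset V ⊆ X/∼, compute π^{-1}(V) ⊆ X and check whether π^{-1}(V) ∈ τ. V is open in τ_Q iff π^{-1}(V) ∈ τ.
  V = {}: π^{-1}(V) = ∅ ∈ τ ✓.
  V = {[L]}: π^{-1}(V) = {L} ∉ τ ✗.
  V = {[M=N]}: π^{-1}(V) = {M, N} ∈ τ ✓.
  V = {[L], [M=N]}: π^{-1}(V) = {L, M, N} ∈ τ ✓.
Open sets in the quotient: τ_Q = {{}, {[M=N]}, {[L], [M=N]}} (3 elements).


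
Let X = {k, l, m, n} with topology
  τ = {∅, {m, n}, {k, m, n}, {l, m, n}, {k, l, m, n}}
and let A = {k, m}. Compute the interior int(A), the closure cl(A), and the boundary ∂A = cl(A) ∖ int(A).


int(A) = ∅, cl(A) = {k, l, m, n}, ∂A = {k, l, m, n}.

Closed sets in (X, τ) are complements of opens:
  closed(X, τ) = {∅, {k}, {l}, {k, l}, {k, l, m, n}}.
int(A) = ⋃ {U ∈ τ : U ⊆ A}. Opens contained in A: ∅.
Taking the union of these: int(A) = ∅.
cl(A) = ⋂ {C closed : A ⊆ C}. Closed sets containing A: {k, l, m, n}.
Intersecting these: cl(A) = {k, l, m, n}.
∂A = cl(A) ∖ int(A) = {k, l, m, n} ∖ ∅ = {k, l, m, n}.


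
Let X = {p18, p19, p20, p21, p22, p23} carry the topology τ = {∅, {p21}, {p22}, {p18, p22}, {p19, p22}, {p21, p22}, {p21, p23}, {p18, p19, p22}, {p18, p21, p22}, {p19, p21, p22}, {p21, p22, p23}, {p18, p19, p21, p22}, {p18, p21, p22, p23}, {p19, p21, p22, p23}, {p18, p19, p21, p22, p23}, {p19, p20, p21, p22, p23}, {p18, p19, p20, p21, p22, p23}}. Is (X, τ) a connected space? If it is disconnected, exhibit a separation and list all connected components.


(X, τ) is connected.

Find clopen sets (U ∈ τ with X ∖ U ∈ τ):
  U = ∅, X ∖ U = {p18, p19, p20, p21, p22, p23} — both open, so U is clopen.
  U = {p18, p19, p20, p21, p22, p23}, X ∖ U = ∅ — both open, so U is clopen.
Only trivial clopens (∅ and X) exist, so (X, τ) is connected.
Compute connected components by grouping points that agree on all clopens:
  component: {p18, p19, p20, p21, p22, p23}


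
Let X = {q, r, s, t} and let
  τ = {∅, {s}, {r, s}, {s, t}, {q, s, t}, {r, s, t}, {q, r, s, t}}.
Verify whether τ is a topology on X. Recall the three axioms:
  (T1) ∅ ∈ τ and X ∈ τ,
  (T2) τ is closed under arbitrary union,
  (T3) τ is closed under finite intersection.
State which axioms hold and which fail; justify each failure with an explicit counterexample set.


τ IS a topology on X.

Axiom (T1): ∅ ∈ τ? Yes; X ∈ τ? Yes.
Axiom (T2/T3): check pairwise unions and intersections of members of τ.
All pairwise intersections and unions checked — each lies in τ. Therefore τ satisfies (T1), (T2), (T3): it IS a topology on X.


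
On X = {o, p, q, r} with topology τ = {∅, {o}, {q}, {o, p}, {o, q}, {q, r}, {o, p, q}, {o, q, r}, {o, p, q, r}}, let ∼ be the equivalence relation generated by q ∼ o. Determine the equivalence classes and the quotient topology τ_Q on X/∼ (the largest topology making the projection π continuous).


X/∼ = {[o=q], [p], [r]}; |τ_Q| = 5.

Equivalence classes: [o=q], [p], [r].
Quotient map π: X → X/∼ sends o ↦ [o=q], p ↦ [p], q ↦ [o=q], r ↦ [r].
For each subset V ⊆ X/∼, compute π^{-1}(V) ⊆ X and check whether π^{-1}(V) ∈ τ. V is open in τ_Q iff π^{-1}(V) ∈ τ.
  V = {}: π^{-1}(V) = ∅ ∈ τ ✓.
  V = {[o=q]}: π^{-1}(V) = {o, q} ∈ τ ✓.
  V = {[p]}: π^{-1}(V) = {p} ∉ τ ✗.
  V = {[o=q], [p]}: π^{-1}(V) = {o, p, q} ∈ τ ✓.
  V = {[r]}: π^{-1}(V) = {r} ∉ τ ✗.
  V = {[o=q], [r]}: π^{-1}(V) = {o, q, r} ∈ τ ✓.
  V = {[p], [r]}: π^{-1}(V) = {p, r} ∉ τ ✗.
  V = {[o=q], [p], [r]}: π^{-1}(V) = {o, p, q, r} ∈ τ ✓.
Open sets in the quotient: τ_Q = {{}, {[o=q]}, {[o=q], [p]}, {[o=q], [r]}, {[o=q], [p], [r]}} (5 elements).


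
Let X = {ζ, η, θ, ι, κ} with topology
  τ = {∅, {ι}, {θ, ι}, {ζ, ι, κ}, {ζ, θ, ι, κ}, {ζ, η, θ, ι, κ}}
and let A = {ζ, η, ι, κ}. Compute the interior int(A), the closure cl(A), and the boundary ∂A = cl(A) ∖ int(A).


int(A) = {ζ, ι, κ}, cl(A) = {ζ, η, θ, ι, κ}, ∂A = {η, θ}.

Closed sets in (X, τ) are complements of opens:
  closed(X, τ) = {∅, {η}, {η, θ}, {ζ, η, κ}, {ζ, η, θ, κ}, {ζ, η, θ, ι, κ}}.
int(A) = ⋃ {U ∈ τ : U ⊆ A}. Opens contained in A: ∅, {ι}, {ζ, ι, κ}.
Taking the union of these: int(A) = {ζ, ι, κ}.
cl(A) = ⋂ {C closed : A ⊆ C}. Closed sets containing A: {ζ, η, θ, ι, κ}.
Intersecting these: cl(A) = {ζ, η, θ, ι, κ}.
∂A = cl(A) ∖ int(A) = {ζ, η, θ, ι, κ} ∖ {ζ, ι, κ} = {η, θ}.


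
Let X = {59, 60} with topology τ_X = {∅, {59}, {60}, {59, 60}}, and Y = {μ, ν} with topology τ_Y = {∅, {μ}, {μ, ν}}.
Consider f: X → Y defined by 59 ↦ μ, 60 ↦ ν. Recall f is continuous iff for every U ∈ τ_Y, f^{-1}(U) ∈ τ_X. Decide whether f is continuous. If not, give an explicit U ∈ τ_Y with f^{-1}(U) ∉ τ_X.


f IS continuous.

Compute f^{-1}(U) for each U ∈ τ_Y:
  U = ∅: f^{-1}(U) = ∅ ∈ τ_X ✓.
  U = {μ}: f^{-1}(U) = {59} ∈ τ_X ✓.
  U = {μ, ν}: f^{-1}(U) = {59, 60} ∈ τ_X ✓.
Every preimage lies in τ_X, so f IS continuous.


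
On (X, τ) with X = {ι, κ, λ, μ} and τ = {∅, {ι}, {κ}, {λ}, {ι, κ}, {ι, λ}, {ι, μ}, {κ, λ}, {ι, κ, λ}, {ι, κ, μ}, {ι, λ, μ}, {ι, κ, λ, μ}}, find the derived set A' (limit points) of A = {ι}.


A' = {μ}

For each x ∈ X, list the open sets U ∈ τ with x ∈ U, then check whether U ∩ (A ∖ {x}) ≠ ∅ for every such U.
  x = ι: open {ι} ∋ x has {ι} ∩ (A ∖ {ι}) = ∅, so x is NOT a limit point.
  x = κ: open {κ} ∋ x has {κ} ∩ (A ∖ {κ}) = ∅, so x is NOT a limit point.
  x = λ: open {λ} ∋ x has {λ} ∩ (A ∖ {λ}) = ∅, so x is NOT a limit point.
  x = μ: opens ∋ x are {ι, μ}, {ι, κ, μ}, {ι, λ, μ}, {ι, κ, λ, μ}; each meets A ∖ {μ}, so x IS a limit point.
Collecting: A' = {μ}.


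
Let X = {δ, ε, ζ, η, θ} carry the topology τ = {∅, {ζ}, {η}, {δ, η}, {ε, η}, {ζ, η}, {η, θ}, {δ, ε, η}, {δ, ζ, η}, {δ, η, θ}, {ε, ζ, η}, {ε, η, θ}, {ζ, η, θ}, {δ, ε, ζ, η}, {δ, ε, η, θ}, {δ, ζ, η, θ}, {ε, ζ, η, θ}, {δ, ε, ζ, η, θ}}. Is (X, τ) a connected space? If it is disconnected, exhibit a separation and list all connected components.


(X, τ) is disconnected; components = [{ζ}, {δ, ε, η, θ}].

Find clopen sets (U ∈ τ with X ∖ U ∈ τ):
  U = ∅, X ∖ U = {δ, ε, ζ, η, θ} — both open, so U is clopen.
  U = {ζ}, X ∖ U = {δ, ε, η, θ} — both open, so U is clopen.
  U = {δ, ε, η, θ}, X ∖ U = {ζ} — both open, so U is clopen.
  U = {δ, ε, ζ, η, θ}, X ∖ U = ∅ — both open, so U is clopen.
Nontrivial clopen(s) exist: e.g. {ζ}. So (X, τ) is disconnected.
Compute connected components by grouping points that agree on all clopens:
  component: {ζ}
  component: {δ, ε, η, θ}


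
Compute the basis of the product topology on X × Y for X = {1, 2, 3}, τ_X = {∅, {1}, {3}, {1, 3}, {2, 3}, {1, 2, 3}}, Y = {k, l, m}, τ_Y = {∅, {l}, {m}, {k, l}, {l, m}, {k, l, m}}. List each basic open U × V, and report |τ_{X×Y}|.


Basis B = {∅ × ∅, {1} × {l}, {1} × {m}, {3} × {l}, {3} × {m}, {1} × {k, l}, {1} × {l, m}, {1, 3} × {l}, {1, 3} × {m}, {2, 3} × {l}, {2, 3} × {m}, {3} × {k, l}, {3} × {l, m}, {1} × {k, l, m}, {1, 2, 3} × {l}, {1, 2, 3} × {m}, {3} × {k, l, m}, {1, 3} × {k, l}, {1, 3} × {l, m}, {2, 3} × {k, l}, {2, 3} × {l, m}, {1, 3} × {k, l, m}, {1, 2, 3} × {k, l}, {1, 2, 3} × {l, m}, {2, 3} × {k, l, m}, {1, 2, 3} × {k, l, m}}; |τ_{X×Y}| = 108.

Enumerate products U × V with U ∈ τ_X, V ∈ τ_Y (deduplicated):
  ∅ × ∅ = {} (∅)
  {1} × {l} = {(1,l)}
  {1} × {m} = {(1,m)}
  {3} × {l} = {(3,l)}
  {3} × {m} = {(3,m)}
  {1} × {k, l} = {(1,k), (1,l)}
  {1} × {l, m} = {(1,l), (1,m)}
  {1, 3} × {l} = {(1,l), (3,l)}
  {1, 3} × {m} = {(1,m), (3,m)}
  {2, 3} × {l} = {(2,l), (3,l)}
  {2, 3} × {m} = {(2,m), (3,m)}
  {3} × {k, l} = {(3,k), (3,l)}
  {3} × {l, m} = {(3,l), (3,m)}
  {1} × {k, l, m} = {(1,k), (1,l), (1,m)}
  {1, 2, 3} × {l} = {(1,l), (2,l), (3,l)}
  {1, 2, 3} × {m} = {(1,m), (2,m), (3,m)}
  {3} × {k, l, m} = {(3,k), (3,l), (3,m)}
  {1, 3} × {k, l} = {(1,k), (1,l), (3,k), (3,l)}
  {1, 3} × {l, m} = {(1,l), (1,m), (3,l), (3,m)}
  {2, 3} × {k, l} = {(2,k), (2,l), (3,k), (3,l)}
  {2, 3} × {l, m} = {(2,l), (2,m), (3,l), (3,m)}
  {1, 3} × {k, l, m} = {(1,k), (1,l), (1,m), (3,k), (3,l), (3,m)}
  {1, 2, 3} × {k, l} = {(1,k), (1,l), (2,k), (2,l), (3,k), (3,l)}
  {1, 2, 3} × {l, m} = {(1,l), (1,m), (2,l), (2,m), (3,l), (3,m)}
  {2, 3} × {k, l, m} = {(2,k), (2,l), (2,m), (3,k), (3,l), (3,m)}
  {1, 2, 3} × {k, l, m} = {(1,k), (1,l), (1,m), (2,k), (2,l), (2,m), (3,k), (3,l), (3,m)}
These 26 distinct sets form the basis B.
Close under arbitrary unions to get τ_{X×Y}; counting gives |τ_{X×Y}| = 108.


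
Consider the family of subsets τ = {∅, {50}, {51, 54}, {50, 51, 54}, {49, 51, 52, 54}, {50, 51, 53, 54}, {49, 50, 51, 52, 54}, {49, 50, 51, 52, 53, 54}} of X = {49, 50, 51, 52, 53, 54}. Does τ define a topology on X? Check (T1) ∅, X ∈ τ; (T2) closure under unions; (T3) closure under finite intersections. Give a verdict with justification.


τ IS a topology on X.

Axiom (T1): ∅ ∈ τ? Yes; X ∈ τ? Yes.
Axiom (T2/T3): check pairwise unions and intersections of members of τ.
All pairwise intersections and unions checked — each lies in τ. Therefore τ satisfies (T1), (T2), (T3): it IS a topology on X.


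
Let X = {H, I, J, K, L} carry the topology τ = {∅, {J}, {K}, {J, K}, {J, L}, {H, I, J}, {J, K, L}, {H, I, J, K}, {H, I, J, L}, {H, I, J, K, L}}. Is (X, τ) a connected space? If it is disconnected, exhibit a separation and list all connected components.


(X, τ) is disconnected; components = [{K}, {H, I, J, L}].

Find clopen sets (U ∈ τ with X ∖ U ∈ τ):
  U = ∅, X ∖ U = {H, I, J, K, L} — both open, so U is clopen.
  U = {K}, X ∖ U = {H, I, J, L} — both open, so U is clopen.
  U = {H, I, J, L}, X ∖ U = {K} — both open, so U is clopen.
  U = {H, I, J, K, L}, X ∖ U = ∅ — both open, so U is clopen.
Nontrivial clopen(s) exist: e.g. {H, I, J, L}. So (X, τ) is disconnected.
Compute connected components by grouping points that agree on all clopens:
  component: {K}
  component: {H, I, J, L}


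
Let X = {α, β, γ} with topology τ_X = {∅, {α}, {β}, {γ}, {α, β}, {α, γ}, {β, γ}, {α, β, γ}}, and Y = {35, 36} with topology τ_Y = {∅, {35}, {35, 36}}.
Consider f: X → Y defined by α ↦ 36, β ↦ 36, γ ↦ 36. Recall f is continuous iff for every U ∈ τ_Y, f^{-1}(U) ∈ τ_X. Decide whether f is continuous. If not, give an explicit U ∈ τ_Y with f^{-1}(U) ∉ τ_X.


f IS continuous.

Compute f^{-1}(U) for each U ∈ τ_Y:
  U = ∅: f^{-1}(U) = ∅ ∈ τ_X ✓.
  U = {35}: f^{-1}(U) = ∅ ∈ τ_X ✓.
  U = {35, 36}: f^{-1}(U) = {α, β, γ} ∈ τ_X ✓.
Every preimage lies in τ_X, so f IS continuous.


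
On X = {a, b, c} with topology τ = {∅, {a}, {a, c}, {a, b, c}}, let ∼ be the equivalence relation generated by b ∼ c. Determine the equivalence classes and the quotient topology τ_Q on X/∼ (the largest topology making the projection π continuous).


X/∼ = {[a], [b=c]}; |τ_Q| = 3.

Equivalence classes: [a], [b=c].
Quotient map π: X → X/∼ sends a ↦ [a], b ↦ [b=c], c ↦ [b=c].
For each subset V ⊆ X/∼, compute π^{-1}(V) ⊆ X and check whether π^{-1}(V) ∈ τ. V is open in τ_Q iff π^{-1}(V) ∈ τ.
  V = {}: π^{-1}(V) = ∅ ∈ τ ✓.
  V = {[a]}: π^{-1}(V) = {a} ∈ τ ✓.
  V = {[b=c]}: π^{-1}(V) = {b, c} ∉ τ ✗.
  V = {[a], [b=c]}: π^{-1}(V) = {a, b, c} ∈ τ ✓.
Open sets in the quotient: τ_Q = {{}, {[a]}, {[a], [b=c]}} (3 elements).


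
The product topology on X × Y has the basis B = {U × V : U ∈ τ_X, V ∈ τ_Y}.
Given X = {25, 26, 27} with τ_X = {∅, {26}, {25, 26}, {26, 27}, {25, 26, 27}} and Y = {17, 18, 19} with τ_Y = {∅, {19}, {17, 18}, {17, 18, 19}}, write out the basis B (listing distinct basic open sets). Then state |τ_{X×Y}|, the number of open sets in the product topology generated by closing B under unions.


Basis B = {∅ × ∅, {26} × {19}, {25, 26} × {19}, {26} × {17, 18}, {26, 27} × {19}, {25, 26, 27} × {19}, {26} × {17, 18, 19}, {25, 26} × {17, 18}, {26, 27} × {17, 18}, {25, 26} × {17, 18, 19}, {25, 26, 27} × {17, 18}, {26, 27} × {17, 18, 19}, {25, 26, 27} × {17, 18, 19}}; |τ_{X×Y}| = 25.

Enumerate products U × V with U ∈ τ_X, V ∈ τ_Y (deduplicated):
  ∅ × ∅ = {} (∅)
  {26} × {19} = {(26,19)}
  {25, 26} × {19} = {(25,19), (26,19)}
  {26} × {17, 18} = {(26,17), (26,18)}
  {26, 27} × {19} = {(26,19), (27,19)}
  {25, 26, 27} × {19} = {(25,19), (26,19), (27,19)}
  {26} × {17, 18, 19} = {(26,17), (26,18), (26,19)}
  {25, 26} × {17, 18} = {(25,17), (25,18), (26,17), (26,18)}
  {26, 27} × {17, 18} = {(26,17), (26,18), (27,17), (27,18)}
  {25, 26} × {17, 18, 19} = {(25,17), (25,18), (25,19), (26,17), (26,18), (26,19)}
  {25, 26, 27} × {17, 18} = {(25,17), (25,18), (26,17), (26,18), (27,17), (27,18)}
  {26, 27} × {17, 18, 19} = {(26,17), (26,18), (26,19), (27,17), (27,18), (27,19)}
  {25, 26, 27} × {17, 18, 19} = {(25,17), (25,18), (25,19), (26,17), (26,18), (26,19), (27,17), (27,18), (27,19)}
These 13 distinct sets form the basis B.
Close under arbitrary unions to get τ_{X×Y}; counting gives |τ_{X×Y}| = 25.


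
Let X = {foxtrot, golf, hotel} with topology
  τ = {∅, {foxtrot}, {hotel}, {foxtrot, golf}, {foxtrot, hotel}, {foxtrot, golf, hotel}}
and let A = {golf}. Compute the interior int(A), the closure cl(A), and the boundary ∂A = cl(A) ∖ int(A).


int(A) = ∅, cl(A) = {golf}, ∂A = {golf}.

Closed sets in (X, τ) are complements of opens:
  closed(X, τ) = {∅, {golf}, {hotel}, {foxtrot, golf}, {golf, hotel}, {foxtrot, golf, hotel}}.
int(A) = ⋃ {U ∈ τ : U ⊆ A}. Opens contained in A: ∅.
Taking the union of these: int(A) = ∅.
cl(A) = ⋂ {C closed : A ⊆ C}. Closed sets containing A: {golf}, {foxtrot, golf}, {golf, hotel}, {foxtrot, golf, hotel}.
Intersecting these: cl(A) = {golf}.
∂A = cl(A) ∖ int(A) = {golf} ∖ ∅ = {golf}.


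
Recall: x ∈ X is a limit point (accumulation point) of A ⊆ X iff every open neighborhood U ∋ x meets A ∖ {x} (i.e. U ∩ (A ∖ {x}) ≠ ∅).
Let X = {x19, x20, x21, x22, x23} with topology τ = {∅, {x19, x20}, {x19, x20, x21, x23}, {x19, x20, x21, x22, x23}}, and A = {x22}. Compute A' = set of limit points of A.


A' = ∅

For each x ∈ X, list the open sets U ∈ τ with x ∈ U, then check whether U ∩ (A ∖ {x}) ≠ ∅ for every such U.
  x = x19: open {x19, x20} ∋ x has {x19, x20} ∩ (A ∖ {x19}) = ∅, so x is NOT a limit point.
  x = x20: open {x19, x20} ∋ x has {x19, x20} ∩ (A ∖ {x20}) = ∅, so x is NOT a limit point.
  x = x21: open {x19, x20, x21, x23} ∋ x has {x19, x20, x21, x23} ∩ (A ∖ {x21}) = ∅, so x is NOT a limit point.
  x = x22: open {x19, x20, x21, x22, x23} ∋ x has {x19, x20, x21, x22, x23} ∩ (A ∖ {x22}) = ∅, so x is NOT a limit point.
  x = x23: open {x19, x20, x21, x23} ∋ x has {x19, x20, x21, x23} ∩ (A ∖ {x23}) = ∅, so x is NOT a limit point.
Collecting: A' = ∅.


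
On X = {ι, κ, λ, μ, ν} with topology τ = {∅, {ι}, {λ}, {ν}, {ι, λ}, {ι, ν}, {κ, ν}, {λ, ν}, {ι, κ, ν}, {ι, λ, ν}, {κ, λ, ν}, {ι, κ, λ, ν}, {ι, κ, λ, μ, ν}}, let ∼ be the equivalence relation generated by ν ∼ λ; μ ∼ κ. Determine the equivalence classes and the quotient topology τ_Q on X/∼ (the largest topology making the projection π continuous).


X/∼ = {[ι], [κ=μ], [λ=ν]}; |τ_Q| = 5.

Equivalence classes: [ι], [κ=μ], [λ=ν].
Quotient map π: X → X/∼ sends ι ↦ [ι], κ ↦ [κ=μ], λ ↦ [λ=ν], μ ↦ [κ=μ], ν ↦ [λ=ν].
For each subset V ⊆ X/∼, compute π^{-1}(V) ⊆ X and check whether π^{-1}(V) ∈ τ. V is open in τ_Q iff π^{-1}(V) ∈ τ.
  V = {}: π^{-1}(V) = ∅ ∈ τ ✓.
  V = {[ι]}: π^{-1}(V) = {ι} ∈ τ ✓.
  V = {[κ=μ]}: π^{-1}(V) = {κ, μ} ∉ τ ✗.
  V = {[ι], [κ=μ]}: π^{-1}(V) = {ι, κ, μ} ∉ τ ✗.
  V = {[λ=ν]}: π^{-1}(V) = {λ, ν} ∈ τ ✓.
  V = {[ι], [λ=ν]}: π^{-1}(V) = {ι, λ, ν} ∈ τ ✓.
  V = {[κ=μ], [λ=ν]}: π^{-1}(V) = {κ, λ, μ, ν} ∉ τ ✗.
  V = {[ι], [κ=μ], [λ=ν]}: π^{-1}(V) = {ι, κ, λ, μ, ν} ∈ τ ✓.
Open sets in the quotient: τ_Q = {{}, {[ι]}, {[λ=ν]}, {[ι], [λ=ν]}, {[ι], [κ=μ], [λ=ν]}} (5 elements).


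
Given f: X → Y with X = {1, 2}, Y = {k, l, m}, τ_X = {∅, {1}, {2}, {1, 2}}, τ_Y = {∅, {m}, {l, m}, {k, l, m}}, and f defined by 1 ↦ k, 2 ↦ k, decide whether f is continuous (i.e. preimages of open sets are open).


f IS continuous.

Compute f^{-1}(U) for each U ∈ τ_Y:
  U = ∅: f^{-1}(U) = ∅ ∈ τ_X ✓.
  U = {m}: f^{-1}(U) = ∅ ∈ τ_X ✓.
  U = {l, m}: f^{-1}(U) = ∅ ∈ τ_X ✓.
  U = {k, l, m}: f^{-1}(U) = {1, 2} ∈ τ_X ✓.
Every preimage lies in τ_X, so f IS continuous.


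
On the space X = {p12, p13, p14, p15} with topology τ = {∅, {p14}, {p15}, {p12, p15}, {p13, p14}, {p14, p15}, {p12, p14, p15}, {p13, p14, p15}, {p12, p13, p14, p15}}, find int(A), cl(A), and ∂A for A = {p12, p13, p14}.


int(A) = {p13, p14}, cl(A) = {p12, p13, p14}, ∂A = {p12}.

Closed sets in (X, τ) are complements of opens:
  closed(X, τ) = {∅, {p12}, {p13}, {p12, p13}, {p12, p15}, {p13, p14}, {p12, p13, p14}, {p12, p13, p15}, {p12, p13, p14, p15}}.
int(A) = ⋃ {U ∈ τ : U ⊆ A}. Opens contained in A: ∅, {p14}, {p13, p14}.
Taking the union of these: int(A) = {p13, p14}.
cl(A) = ⋂ {C closed : A ⊆ C}. Closed sets containing A: {p12, p13, p14}, {p12, p13, p14, p15}.
Intersecting these: cl(A) = {p12, p13, p14}.
∂A = cl(A) ∖ int(A) = {p12, p13, p14} ∖ {p13, p14} = {p12}.


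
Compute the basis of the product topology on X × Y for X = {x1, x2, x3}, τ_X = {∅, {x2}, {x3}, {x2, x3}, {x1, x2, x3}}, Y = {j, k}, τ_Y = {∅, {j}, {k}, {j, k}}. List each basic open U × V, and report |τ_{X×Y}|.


Basis B = {∅ × ∅, {x2} × {j}, {x2} × {k}, {x3} × {j}, {x3} × {k}, {x2} × {j, k}, {x2, x3} × {j}, {x2, x3} × {k}, {x3} × {j, k}, {x1, x2, x3} × {j}, {x1, x2, x3} × {k}, {x2, x3} × {j, k}, {x1, x2, x3} × {j, k}}; |τ_{X×Y}| = 25.

Enumerate products U × V with U ∈ τ_X, V ∈ τ_Y (deduplicated):
  ∅ × ∅ = {} (∅)
  {x2} × {j} = {(x2,j)}
  {x2} × {k} = {(x2,k)}
  {x3} × {j} = {(x3,j)}
  {x3} × {k} = {(x3,k)}
  {x2} × {j, k} = {(x2,j), (x2,k)}
  {x2, x3} × {j} = {(x2,j), (x3,j)}
  {x2, x3} × {k} = {(x2,k), (x3,k)}
  {x3} × {j, k} = {(x3,j), (x3,k)}
  {x1, x2, x3} × {j} = {(x1,j), (x2,j), (x3,j)}
  {x1, x2, x3} × {k} = {(x1,k), (x2,k), (x3,k)}
  {x2, x3} × {j, k} = {(x2,j), (x2,k), (x3,j), (x3,k)}
  {x1, x2, x3} × {j, k} = {(x1,j), (x1,k), (x2,j), (x2,k), (x3,j), (x3,k)}
These 13 distinct sets form the basis B.
Close under arbitrary unions to get τ_{X×Y}; counting gives |τ_{X×Y}| = 25.


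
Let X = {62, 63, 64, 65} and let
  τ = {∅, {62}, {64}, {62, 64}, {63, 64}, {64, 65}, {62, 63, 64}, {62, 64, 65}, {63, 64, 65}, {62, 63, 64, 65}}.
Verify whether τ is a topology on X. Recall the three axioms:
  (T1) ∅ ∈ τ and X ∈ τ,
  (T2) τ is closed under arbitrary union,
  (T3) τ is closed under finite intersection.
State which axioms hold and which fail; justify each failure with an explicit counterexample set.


τ IS a topology on X.

Axiom (T1): ∅ ∈ τ? Yes; X ∈ τ? Yes.
Axiom (T2/T3): check pairwise unions and intersections of members of τ.
All pairwise intersections and unions checked — each lies in τ. Therefore τ satisfies (T1), (T2), (T3): it IS a topology on X.


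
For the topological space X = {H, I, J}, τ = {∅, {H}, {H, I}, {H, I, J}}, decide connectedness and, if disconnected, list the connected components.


(X, τ) is connected.

Find clopen sets (U ∈ τ with X ∖ U ∈ τ):
  U = ∅, X ∖ U = {H, I, J} — both open, so U is clopen.
  U = {H, I, J}, X ∖ U = ∅ — both open, so U is clopen.
Only trivial clopens (∅ and X) exist, so (X, τ) is connected.
Compute connected components by grouping points that agree on all clopens:
  component: {H, I, J}
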